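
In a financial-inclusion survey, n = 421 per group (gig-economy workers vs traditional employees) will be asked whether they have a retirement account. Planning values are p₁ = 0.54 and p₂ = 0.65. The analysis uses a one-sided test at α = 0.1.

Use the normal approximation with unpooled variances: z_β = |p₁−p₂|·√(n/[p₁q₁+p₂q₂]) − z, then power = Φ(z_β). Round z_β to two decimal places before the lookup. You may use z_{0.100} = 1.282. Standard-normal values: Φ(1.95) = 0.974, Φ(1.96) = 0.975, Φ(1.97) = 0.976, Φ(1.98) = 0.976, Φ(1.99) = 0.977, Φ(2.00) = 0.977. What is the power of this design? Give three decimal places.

Power ≈ 0.977

z_β = |p₁−p₂|·√(n/[p₁q₁+p₂q₂]) − z_α
    = 0.11 · √(421/0.4759) − 1.282
    = 0.11 · 29.7429 − 1.282
    = 3.2717 − 1.282 = 1.9897 → 1.99
Power = Φ(1.99) = 0.977.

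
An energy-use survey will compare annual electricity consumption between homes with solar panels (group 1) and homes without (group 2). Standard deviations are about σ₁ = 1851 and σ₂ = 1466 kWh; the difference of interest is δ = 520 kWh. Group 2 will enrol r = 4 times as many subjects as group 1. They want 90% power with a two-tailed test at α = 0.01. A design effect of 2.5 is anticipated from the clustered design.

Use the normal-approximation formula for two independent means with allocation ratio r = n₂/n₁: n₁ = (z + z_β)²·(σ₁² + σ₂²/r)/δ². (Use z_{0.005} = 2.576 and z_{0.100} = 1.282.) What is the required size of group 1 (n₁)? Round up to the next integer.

n₁ = (z_{α/2} + z_β)² · (σ₁² + σ₂²/r) / δ²
   = (2.576 + 1.282)² · (1851² + 1466²/4) / 520²
   = 14.8842 · (3426201 + 537289) / 270400
   = 14.8842 · 3963490 / 270400
   = 218.17
Design effect: 2.5 × 218.17 = 545.43.
Round up → n₁ = 546; n₂ = r·n₁ = 4 × 546 = 2184.

n₁ = 546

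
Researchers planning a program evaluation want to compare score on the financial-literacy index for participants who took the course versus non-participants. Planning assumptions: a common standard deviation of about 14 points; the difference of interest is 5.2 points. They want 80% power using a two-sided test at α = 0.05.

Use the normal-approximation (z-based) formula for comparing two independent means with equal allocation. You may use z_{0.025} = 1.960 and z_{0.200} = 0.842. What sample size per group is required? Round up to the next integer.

n = 114 per group

n = (z_{α/2} + z_β)² · (σ₁² + σ₂²) / δ²
  = (1.960 + 0.842)² · (2·14² = 392) / 5.2²
  = 7.8512 · 392 / 27.04
  = 113.82
Round up → n = 114 per group.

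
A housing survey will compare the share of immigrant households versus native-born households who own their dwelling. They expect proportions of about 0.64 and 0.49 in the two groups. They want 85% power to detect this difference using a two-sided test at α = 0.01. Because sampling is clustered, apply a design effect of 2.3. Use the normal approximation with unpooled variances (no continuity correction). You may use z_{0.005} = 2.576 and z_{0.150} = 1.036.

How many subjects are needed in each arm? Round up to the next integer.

n = (z_{α/2} + z_β)² · [p₁(1−p₁) + p₂(1−p₂)] / (p₁ − p₂)²
  = (2.576 + 1.036)² · (0.64·0.36 + 0.49·0.51) / (0.15)²
  = (3.612)² · (0.2304 + 0.2499) / 0.0225
  = 13.0465 · 0.4803 / 0.0225
  = 278.50
Design effect: 2.3 × 278.50 = 640.55.
Round up → n = 641 per group.

n = 641 per group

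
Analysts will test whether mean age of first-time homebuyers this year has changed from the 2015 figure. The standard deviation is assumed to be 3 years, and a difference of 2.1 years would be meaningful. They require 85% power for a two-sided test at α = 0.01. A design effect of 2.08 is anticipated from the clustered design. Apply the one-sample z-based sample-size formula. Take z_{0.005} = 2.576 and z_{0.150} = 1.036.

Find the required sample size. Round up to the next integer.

n = 56

n = (z_{α/2} + z_β)² · σ² / δ²
  = (2.576 + 1.036)² · 3² / 2.1²
  = 13.0465 · 9 / 4.41
  = 26.63
Design effect: 2.08 × 26.63 = 55.38.
Round up → n = 56.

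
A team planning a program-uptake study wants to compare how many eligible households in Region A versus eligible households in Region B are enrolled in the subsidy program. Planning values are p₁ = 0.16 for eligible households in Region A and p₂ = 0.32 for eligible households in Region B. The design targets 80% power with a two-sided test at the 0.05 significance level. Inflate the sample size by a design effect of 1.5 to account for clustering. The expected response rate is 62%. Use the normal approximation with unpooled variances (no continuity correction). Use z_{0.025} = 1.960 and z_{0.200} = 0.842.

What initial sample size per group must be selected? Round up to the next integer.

n = (z_{α/2} + z_β)² · [p₁(1−p₁) + p₂(1−p₂)] / (p₁ − p₂)²
  = (1.960 + 0.842)² · (0.16·0.84 + 0.32·0.68) / (-0.16)²
  = (2.802)² · (0.1344 + 0.2176) / 0.0256
  = 7.8512 · 0.3520 / 0.0256
  = 107.95
Design effect: 1.5 × 107.95 = 161.93.
Adjust for 62% response: 161.93 / 0.62 = 261.18.
Round up → n = 262 per group.

n = 262 per group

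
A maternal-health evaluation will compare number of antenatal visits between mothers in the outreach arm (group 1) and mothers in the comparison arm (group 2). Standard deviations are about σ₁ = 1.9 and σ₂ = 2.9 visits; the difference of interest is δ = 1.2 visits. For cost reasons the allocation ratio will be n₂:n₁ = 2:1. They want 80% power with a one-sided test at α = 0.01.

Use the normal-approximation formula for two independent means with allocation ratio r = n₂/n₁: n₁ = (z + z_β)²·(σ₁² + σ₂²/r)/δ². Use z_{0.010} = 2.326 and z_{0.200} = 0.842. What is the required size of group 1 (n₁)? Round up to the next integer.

n₁ = 55

n₁ = (z_α + z_β)² · (σ₁² + σ₂²/r) / δ²
   = (2.326 + 0.842)² · (1.9² + 2.9²/2) / 1.2²
   = 10.0362 · (3.61 + 4.205) / 1.44
   = 10.0362 · 7.815 / 1.44
   = 54.47
Round up → n₁ = 55; n₂ = r·n₁ = 2 × 55 = 110.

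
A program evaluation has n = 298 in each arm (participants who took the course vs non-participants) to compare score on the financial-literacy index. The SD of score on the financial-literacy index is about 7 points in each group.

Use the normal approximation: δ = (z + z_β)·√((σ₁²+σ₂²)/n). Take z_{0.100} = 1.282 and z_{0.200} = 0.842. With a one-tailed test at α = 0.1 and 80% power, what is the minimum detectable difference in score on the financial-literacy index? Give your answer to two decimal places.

δ = (z_α + z_β) · √((σ₁²+σ₂²)/n)
  = (1.282 + 0.842) · √(98/298)
  = 2.124 · √0.32886
  = 2.124 · 0.5735
  = 1.2180

Minimum detectable difference ≈ 1.22 points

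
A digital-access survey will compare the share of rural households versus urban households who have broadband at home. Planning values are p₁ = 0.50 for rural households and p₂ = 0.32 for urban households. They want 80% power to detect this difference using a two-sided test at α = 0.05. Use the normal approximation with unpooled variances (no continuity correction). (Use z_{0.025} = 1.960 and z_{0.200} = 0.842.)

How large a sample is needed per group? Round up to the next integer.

n = 114 per group

n = (z_{α/2} + z_β)² · [p₁(1−p₁) + p₂(1−p₂)] / (p₁ − p₂)²
  = (1.960 + 0.842)² · (0.50·0.50 + 0.32·0.68) / (0.18)²
  = (2.802)² · (0.2500 + 0.2176) / 0.0324
  = 7.8512 · 0.4676 / 0.0324
  = 113.31
Round up → n = 114 per group.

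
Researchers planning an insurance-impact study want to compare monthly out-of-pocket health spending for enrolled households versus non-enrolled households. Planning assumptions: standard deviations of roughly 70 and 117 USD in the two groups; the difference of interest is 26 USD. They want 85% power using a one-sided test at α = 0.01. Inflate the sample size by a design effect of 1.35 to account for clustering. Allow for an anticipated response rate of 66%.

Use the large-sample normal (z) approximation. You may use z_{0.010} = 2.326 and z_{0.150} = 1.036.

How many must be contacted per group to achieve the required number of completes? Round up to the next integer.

n = (z_α + z_β)² · (σ₁² + σ₂²) / δ²
  = (2.326 + 1.036)² · (70² + 117² = 18589) / 26²
  = 11.3030 · 18589 / 676
  = 310.82
Design effect: 1.35 × 310.82 = 419.60.
Adjust for 66% response: 419.60 / 0.66 = 635.76.
Round up → n = 636 per group.

n = 636 per group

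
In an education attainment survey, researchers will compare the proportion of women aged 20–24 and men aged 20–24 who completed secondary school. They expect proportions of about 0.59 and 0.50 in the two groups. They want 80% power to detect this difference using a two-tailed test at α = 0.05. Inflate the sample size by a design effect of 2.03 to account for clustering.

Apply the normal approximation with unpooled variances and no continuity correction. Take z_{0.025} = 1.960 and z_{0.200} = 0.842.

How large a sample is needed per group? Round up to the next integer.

n = (z_{α/2} + z_β)² · [p₁(1−p₁) + p₂(1−p₂)] / (p₁ − p₂)²
  = (1.960 + 0.842)² · (0.59·0.41 + 0.50·0.50) / (0.09)²
  = (2.802)² · (0.2419 + 0.2500) / 0.0081
  = 7.8512 · 0.4919 / 0.0081
  = 476.79
Design effect: 2.03 × 476.79 = 967.89.
Round up → n = 968 per group.

n = 968 per group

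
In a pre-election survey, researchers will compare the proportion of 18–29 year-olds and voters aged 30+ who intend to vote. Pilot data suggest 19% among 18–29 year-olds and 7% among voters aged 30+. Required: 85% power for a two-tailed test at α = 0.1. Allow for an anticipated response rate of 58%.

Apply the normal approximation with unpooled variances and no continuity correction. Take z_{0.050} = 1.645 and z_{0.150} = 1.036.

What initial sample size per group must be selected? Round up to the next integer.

n = (z_{α/2} + z_β)² · [p₁(1−p₁) + p₂(1−p₂)] / (p₁ − p₂)²
  = (1.645 + 1.036)² · (0.19·0.81 + 0.07·0.93) / (0.12)²
  = (2.681)² · (0.1539 + 0.0651) / 0.0144
  = 7.1878 · 0.2190 / 0.0144
  = 109.31
Adjust for 58% response: 109.31 / 0.58 = 188.47.
Round up → n = 189 per group.

n = 189 per group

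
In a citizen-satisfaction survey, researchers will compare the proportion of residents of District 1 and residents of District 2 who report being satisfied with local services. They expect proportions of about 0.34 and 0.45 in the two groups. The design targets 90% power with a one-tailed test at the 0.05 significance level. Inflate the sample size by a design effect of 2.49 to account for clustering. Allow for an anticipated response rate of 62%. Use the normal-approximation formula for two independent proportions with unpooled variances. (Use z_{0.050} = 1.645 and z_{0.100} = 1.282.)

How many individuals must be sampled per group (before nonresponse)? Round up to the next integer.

n = 1342 per group

n = (z_α + z_β)² · [p₁(1−p₁) + p₂(1−p₂)] / (p₁ − p₂)²
  = (1.645 + 1.282)² · (0.34·0.66 + 0.45·0.55) / (-0.11)²
  = (2.927)² · (0.2244 + 0.2475) / 0.0121
  = 8.5673 · 0.4719 / 0.0121
  = 334.13
Design effect: 2.49 × 334.13 = 831.97.
Adjust for 62% response: 831.97 / 0.62 = 1341.89.
Round up → n = 1342 per group.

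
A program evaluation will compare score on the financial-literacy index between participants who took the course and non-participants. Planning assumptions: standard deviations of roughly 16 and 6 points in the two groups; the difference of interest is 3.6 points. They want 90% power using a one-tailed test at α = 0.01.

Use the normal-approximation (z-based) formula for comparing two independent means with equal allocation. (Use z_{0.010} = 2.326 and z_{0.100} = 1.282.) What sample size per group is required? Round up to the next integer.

n = (z_α + z_β)² · (σ₁² + σ₂²) / δ²
  = (2.326 + 1.282)² · (16² + 6² = 292) / 3.6²
  = 13.0177 · 292 / 12.96
  = 293.30
Round up → n = 294 per group.

n = 294 per group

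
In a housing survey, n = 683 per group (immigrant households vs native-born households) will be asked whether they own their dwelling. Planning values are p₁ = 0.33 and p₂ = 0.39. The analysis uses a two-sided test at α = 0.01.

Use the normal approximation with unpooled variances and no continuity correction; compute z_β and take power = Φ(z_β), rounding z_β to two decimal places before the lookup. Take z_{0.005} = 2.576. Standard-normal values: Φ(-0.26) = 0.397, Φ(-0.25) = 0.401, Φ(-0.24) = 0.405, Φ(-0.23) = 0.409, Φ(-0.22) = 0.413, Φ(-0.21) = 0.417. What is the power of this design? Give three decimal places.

z_β = |p₁−p₂|·√(n/[p₁q₁+p₂q₂]) − z_{α/2}
    = 0.06 · √(683/0.4590) − 2.576
    = 0.06 · 38.5748 − 2.576
    = 2.3145 − 2.576 = -0.2615 → -0.26
Power = Φ(-0.26) = 0.397.

Power ≈ 0.397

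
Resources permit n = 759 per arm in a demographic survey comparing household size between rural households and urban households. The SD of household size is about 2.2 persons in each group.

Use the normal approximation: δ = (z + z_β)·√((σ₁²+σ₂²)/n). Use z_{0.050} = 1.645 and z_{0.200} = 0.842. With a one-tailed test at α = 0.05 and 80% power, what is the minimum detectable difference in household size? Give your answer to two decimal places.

Minimum detectable difference ≈ 0.28 persons

δ = (z_α + z_β) · √((σ₁²+σ₂²)/n)
  = (1.645 + 0.842) · √(9.68/759)
  = 2.487 · √0.01275
  = 2.487 · 0.1129
  = 0.2809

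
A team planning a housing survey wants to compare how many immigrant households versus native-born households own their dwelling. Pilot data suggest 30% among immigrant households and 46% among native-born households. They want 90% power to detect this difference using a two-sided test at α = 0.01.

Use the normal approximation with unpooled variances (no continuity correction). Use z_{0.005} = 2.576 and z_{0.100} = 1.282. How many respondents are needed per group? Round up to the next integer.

n = (z_{α/2} + z_β)² · [p₁(1−p₁) + p₂(1−p₂)] / (p₁ − p₂)²
  = (2.576 + 1.282)² · (0.30·0.70 + 0.46·0.54) / (-0.16)²
  = (3.858)² · (0.2100 + 0.2484) / 0.0256
  = 14.8842 · 0.4584 / 0.0256
  = 266.52
Round up → n = 267 per group.

n = 267 per group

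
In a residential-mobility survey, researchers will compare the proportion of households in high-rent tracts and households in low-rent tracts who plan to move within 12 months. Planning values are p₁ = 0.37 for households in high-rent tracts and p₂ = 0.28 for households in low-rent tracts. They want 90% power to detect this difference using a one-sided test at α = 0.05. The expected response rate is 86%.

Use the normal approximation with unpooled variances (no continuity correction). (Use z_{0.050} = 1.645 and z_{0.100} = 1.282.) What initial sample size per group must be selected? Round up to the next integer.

n = 535 per group

n = (z_α + z_β)² · [p₁(1−p₁) + p₂(1−p₂)] / (p₁ − p₂)²
  = (1.645 + 1.282)² · (0.37·0.63 + 0.28·0.72) / (0.09)²
  = (2.927)² · (0.2331 + 0.2016) / 0.0081
  = 8.5673 · 0.4347 / 0.0081
  = 459.78
Adjust for 86% response: 459.78 / 0.86 = 534.63.
Round up → n = 535 per group.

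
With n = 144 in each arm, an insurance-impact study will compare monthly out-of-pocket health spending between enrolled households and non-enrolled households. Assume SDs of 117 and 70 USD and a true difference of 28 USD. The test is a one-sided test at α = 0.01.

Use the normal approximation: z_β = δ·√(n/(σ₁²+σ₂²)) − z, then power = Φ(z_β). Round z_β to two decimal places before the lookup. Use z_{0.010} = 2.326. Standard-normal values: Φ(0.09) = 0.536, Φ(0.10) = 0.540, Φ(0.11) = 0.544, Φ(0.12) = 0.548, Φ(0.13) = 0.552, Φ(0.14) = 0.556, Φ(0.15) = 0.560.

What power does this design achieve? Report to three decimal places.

Power ≈ 0.556

z_β = δ·√(n/(σ₁²+σ₂²)) − z_α
    = 28 · √(144/18589) − 2.326
    = 28 · 0.08801 − 2.326
    = 2.4644 − 2.326 = 0.1384 → 0.14
Power = Φ(0.14) = 0.556.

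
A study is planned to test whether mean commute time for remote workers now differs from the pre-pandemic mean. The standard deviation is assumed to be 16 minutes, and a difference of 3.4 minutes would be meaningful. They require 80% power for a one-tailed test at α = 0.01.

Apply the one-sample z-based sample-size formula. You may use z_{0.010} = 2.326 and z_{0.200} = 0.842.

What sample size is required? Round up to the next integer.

n = 223

n = (z_α + z_β)² · σ² / δ²
  = (2.326 + 0.842)² · 16² / 3.4²
  = 10.0362 · 256 / 11.56
  = 222.26
Round up → n = 223.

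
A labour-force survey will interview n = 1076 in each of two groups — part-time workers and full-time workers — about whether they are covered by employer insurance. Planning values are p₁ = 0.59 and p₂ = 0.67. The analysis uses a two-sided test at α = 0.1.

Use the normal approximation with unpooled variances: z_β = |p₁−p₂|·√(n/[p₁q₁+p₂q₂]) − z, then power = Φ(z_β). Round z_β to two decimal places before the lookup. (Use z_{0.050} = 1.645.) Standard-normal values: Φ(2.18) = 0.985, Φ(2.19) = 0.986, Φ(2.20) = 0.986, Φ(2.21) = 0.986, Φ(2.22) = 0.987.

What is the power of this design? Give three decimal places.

Power ≈ 0.986

z_β = |p₁−p₂|·√(n/[p₁q₁+p₂q₂]) − z_{α/2}
    = 0.08 · √(1076/0.4630) − 1.645
    = 0.08 · 48.2076 − 1.645
    = 3.8566 − 1.645 = 2.2116 → 2.21
Power = Φ(2.21) = 0.986.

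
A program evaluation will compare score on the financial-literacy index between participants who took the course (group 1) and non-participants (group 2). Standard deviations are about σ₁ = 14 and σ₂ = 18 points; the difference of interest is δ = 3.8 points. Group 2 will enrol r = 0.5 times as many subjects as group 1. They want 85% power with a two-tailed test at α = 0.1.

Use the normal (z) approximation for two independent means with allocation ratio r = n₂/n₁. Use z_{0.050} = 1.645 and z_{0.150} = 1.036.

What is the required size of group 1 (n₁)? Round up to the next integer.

n₁ = (z_{α/2} + z_β)² · (σ₁² + σ₂²/r) / δ²
   = (1.645 + 1.036)² · (14² + 18²/0.5) / 3.8²
   = 7.1878 · (196 + 648) / 14.44
   = 7.1878 · 844 / 14.44
   = 420.12
Round up → n₁ = 421; n₂ = r·n₁ = 0.5 × 421 = 211.

n₁ = 421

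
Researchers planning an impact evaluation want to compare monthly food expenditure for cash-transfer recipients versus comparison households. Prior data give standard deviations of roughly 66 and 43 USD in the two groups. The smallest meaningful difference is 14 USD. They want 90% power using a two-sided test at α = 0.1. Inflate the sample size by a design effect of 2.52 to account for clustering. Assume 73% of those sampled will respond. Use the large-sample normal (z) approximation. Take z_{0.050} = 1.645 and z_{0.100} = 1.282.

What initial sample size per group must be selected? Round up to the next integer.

n = 937 per group

n = (z_{α/2} + z_β)² · (σ₁² + σ₂²) / δ²
  = (1.645 + 1.282)² · (66² + 43² = 6205) / 14²
  = 8.5673 · 6205 / 196
  = 271.23
Design effect: 2.52 × 271.23 = 683.49.
Adjust for 73% response: 683.49 / 0.73 = 936.29.
Round up → n = 937 per group.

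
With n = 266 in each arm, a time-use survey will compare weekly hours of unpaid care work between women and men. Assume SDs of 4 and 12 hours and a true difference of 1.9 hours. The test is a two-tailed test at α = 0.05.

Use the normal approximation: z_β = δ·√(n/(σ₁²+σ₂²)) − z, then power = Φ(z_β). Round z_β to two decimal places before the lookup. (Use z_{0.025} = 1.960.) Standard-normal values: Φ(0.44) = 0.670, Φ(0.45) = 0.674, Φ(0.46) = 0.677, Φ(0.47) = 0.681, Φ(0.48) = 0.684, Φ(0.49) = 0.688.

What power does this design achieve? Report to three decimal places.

z_β = δ·√(n/(σ₁²+σ₂²)) − z_{α/2}
    = 1.9 · √(266/160) − 1.960
    = 1.9 · 1.28938 − 1.960
    = 2.4498 − 1.960 = 0.4898 → 0.49
Power = Φ(0.49) = 0.688.

Power ≈ 0.688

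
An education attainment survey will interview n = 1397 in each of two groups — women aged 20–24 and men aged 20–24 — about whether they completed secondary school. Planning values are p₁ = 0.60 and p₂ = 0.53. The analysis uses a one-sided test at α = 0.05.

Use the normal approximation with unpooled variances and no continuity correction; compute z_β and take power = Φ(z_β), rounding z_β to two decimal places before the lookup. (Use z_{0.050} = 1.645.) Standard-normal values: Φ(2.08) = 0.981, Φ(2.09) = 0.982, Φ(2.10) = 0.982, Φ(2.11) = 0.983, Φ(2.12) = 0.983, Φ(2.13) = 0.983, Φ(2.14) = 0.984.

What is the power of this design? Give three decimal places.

Power ≈ 0.982

z_β = |p₁−p₂|·√(n/[p₁q₁+p₂q₂]) − z_α
    = 0.07 · √(1397/0.4891) − 1.645
    = 0.07 · 53.4441 − 1.645
    = 3.7411 − 1.645 = 2.0961 → 2.10
Power = Φ(2.10) = 0.982.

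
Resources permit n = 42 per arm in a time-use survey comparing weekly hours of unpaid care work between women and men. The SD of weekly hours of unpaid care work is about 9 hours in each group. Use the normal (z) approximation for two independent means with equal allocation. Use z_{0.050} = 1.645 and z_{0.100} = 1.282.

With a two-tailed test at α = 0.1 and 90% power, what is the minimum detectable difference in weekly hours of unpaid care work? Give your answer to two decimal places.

Minimum detectable difference ≈ 5.75 hours

δ = (z_{α/2} + z_β) · √((σ₁²+σ₂²)/n)
  = (1.645 + 1.282) · √(162/42)
  = 2.927 · √3.8571
  = 2.927 · 1.9640
  = 5.7485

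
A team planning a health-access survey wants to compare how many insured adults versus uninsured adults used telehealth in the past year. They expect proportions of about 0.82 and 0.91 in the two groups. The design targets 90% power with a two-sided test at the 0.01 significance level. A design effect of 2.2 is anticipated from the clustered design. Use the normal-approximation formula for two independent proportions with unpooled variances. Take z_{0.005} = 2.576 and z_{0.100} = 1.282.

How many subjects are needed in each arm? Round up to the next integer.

n = (z_{α/2} + z_β)² · [p₁(1−p₁) + p₂(1−p₂)] / (p₁ − p₂)²
  = (2.576 + 1.282)² · (0.82·0.18 + 0.91·0.09) / (-0.09)²
  = (3.858)² · (0.1476 + 0.0819) / 0.0081
  = 14.8842 · 0.2295 / 0.0081
  = 421.72
Design effect: 2.2 × 421.72 = 927.78.
Round up → n = 928 per group.

n = 928 per group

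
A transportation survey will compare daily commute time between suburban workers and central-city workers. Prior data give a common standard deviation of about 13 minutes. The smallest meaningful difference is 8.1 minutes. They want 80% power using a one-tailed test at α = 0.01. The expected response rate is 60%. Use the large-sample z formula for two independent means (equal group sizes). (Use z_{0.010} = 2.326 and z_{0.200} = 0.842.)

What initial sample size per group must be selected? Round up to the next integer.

n = 87 per group

n = (z_α + z_β)² · (σ₁² + σ₂²) / δ²
  = (2.326 + 0.842)² · (2·13² = 338) / 8.1²
  = 10.0362 · 338 / 65.61
  = 51.70
Adjust for 60% response: 51.70 / 0.60 = 86.17.
Round up → n = 87 per group.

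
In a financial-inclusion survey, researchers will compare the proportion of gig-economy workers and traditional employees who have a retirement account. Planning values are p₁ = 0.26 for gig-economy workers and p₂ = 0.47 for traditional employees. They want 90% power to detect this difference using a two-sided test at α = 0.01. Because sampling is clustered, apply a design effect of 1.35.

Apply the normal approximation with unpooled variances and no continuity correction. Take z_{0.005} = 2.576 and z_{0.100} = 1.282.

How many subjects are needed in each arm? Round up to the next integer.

n = 202 per group

n = (z_{α/2} + z_β)² · [p₁(1−p₁) + p₂(1−p₂)] / (p₁ − p₂)²
  = (2.576 + 1.282)² · (0.26·0.74 + 0.47·0.53) / (-0.21)²
  = (3.858)² · (0.1924 + 0.2491) / 0.0441
  = 14.8842 · 0.4415 / 0.0441
  = 149.01
Design effect: 1.35 × 149.01 = 201.16.
Round up → n = 202 per group.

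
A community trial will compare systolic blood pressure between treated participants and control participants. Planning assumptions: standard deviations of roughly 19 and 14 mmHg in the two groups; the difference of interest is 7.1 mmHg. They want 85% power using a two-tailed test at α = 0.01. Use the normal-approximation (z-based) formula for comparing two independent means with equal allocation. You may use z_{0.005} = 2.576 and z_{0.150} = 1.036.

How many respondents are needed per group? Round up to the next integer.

n = (z_{α/2} + z_β)² · (σ₁² + σ₂²) / δ²
  = (2.576 + 1.036)² · (19² + 14² = 557) / 7.1²
  = 13.0465 · 557 / 50.41
  = 144.16
Round up → n = 145 per group.

n = 145 per group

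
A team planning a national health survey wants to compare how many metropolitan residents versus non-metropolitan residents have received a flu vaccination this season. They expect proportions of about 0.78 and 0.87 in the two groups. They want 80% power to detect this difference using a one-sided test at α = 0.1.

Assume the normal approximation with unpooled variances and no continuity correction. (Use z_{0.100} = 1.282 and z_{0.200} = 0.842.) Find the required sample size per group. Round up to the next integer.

n = 159 per group

n = (z_α + z_β)² · [p₁(1−p₁) + p₂(1−p₂)] / (p₁ − p₂)²
  = (1.282 + 0.842)² · (0.78·0.22 + 0.87·0.13) / (-0.09)²
  = (2.124)² · (0.1716 + 0.1131) / 0.0081
  = 4.5114 · 0.2847 / 0.0081
  = 158.57
Round up → n = 159 per group.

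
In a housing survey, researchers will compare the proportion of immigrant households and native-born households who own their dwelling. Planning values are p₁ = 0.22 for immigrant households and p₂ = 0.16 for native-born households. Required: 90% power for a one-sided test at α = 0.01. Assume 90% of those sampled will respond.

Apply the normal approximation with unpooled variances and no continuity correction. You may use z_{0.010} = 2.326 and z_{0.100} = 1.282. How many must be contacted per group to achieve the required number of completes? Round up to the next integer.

n = 1230 per group

n = (z_α + z_β)² · [p₁(1−p₁) + p₂(1−p₂)] / (p₁ − p₂)²
  = (2.326 + 1.282)² · (0.22·0.78 + 0.16·0.84) / (0.06)²
  = (3.608)² · (0.1716 + 0.1344) / 0.0036
  = 13.0177 · 0.3060 / 0.0036
  = 1106.50
Adjust for 90% response: 1106.50 / 0.90 = 1229.45.
Round up → n = 1230 per group.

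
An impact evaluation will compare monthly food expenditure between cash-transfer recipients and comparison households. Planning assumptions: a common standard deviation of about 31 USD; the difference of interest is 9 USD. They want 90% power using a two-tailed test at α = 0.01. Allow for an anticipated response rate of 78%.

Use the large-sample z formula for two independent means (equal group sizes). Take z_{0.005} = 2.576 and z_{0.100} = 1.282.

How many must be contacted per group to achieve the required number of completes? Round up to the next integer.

n = (z_{α/2} + z_β)² · (σ₁² + σ₂²) / δ²
  = (2.576 + 1.282)² · (2·31² = 1922) / 9²
  = 14.8842 · 1922 / 81
  = 353.18
Adjust for 78% response: 353.18 / 0.78 = 452.79.
Round up → n = 453 per group.

n = 453 per group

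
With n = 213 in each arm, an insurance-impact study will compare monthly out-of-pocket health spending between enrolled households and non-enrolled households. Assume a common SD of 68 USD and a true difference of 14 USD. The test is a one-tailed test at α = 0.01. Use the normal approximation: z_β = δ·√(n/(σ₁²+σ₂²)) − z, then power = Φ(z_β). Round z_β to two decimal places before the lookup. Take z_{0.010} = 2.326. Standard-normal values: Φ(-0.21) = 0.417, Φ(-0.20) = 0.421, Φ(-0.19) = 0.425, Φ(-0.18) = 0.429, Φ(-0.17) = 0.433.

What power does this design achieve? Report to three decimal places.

Power ≈ 0.421

z_β = δ·√(n/(σ₁²+σ₂²)) − z_α
    = 14 · √(213/9248) − 2.326
    = 14 · 0.15176 − 2.326
    = 2.1247 − 2.326 = -0.2013 → -0.20
Power = Φ(-0.20) = 0.421.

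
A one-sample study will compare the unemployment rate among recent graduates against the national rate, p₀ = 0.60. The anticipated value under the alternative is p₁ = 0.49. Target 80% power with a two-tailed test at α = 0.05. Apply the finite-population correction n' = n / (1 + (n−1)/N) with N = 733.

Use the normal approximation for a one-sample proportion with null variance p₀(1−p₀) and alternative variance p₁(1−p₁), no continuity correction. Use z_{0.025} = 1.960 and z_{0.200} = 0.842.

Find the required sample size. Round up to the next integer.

n = [z_{α/2}·√(p₀q₀) + z_β·√(p₁q₁)]² / (p₁ − p₀)²
  = [1.960·√(0.60·0.40) + 0.842·√(0.49·0.51)]² / (-0.11)²
  = [1.960·0.4899 + 0.842·0.4999]² / 0.0121
  = [1.3811]² / 0.0121
  = 157.64
Finite-population correction (N = 733): 157.64 / (1 + (157.64 − 1)/733) = 129.89.
Round up → n = 130.

n = 130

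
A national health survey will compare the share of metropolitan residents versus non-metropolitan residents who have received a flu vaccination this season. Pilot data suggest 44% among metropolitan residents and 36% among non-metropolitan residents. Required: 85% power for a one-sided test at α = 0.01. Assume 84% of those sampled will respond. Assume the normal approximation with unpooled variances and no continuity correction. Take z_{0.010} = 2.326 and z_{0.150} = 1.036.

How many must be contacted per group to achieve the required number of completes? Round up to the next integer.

n = 1003 per group

n = (z_α + z_β)² · [p₁(1−p₁) + p₂(1−p₂)] / (p₁ − p₂)²
  = (2.326 + 1.036)² · (0.44·0.56 + 0.36·0.64) / (0.08)²
  = (3.362)² · (0.2464 + 0.2304) / 0.0064
  = 11.3030 · 0.4768 / 0.0064
  = 842.08
Adjust for 84% response: 842.08 / 0.84 = 1002.47.
Round up → n = 1003 per group.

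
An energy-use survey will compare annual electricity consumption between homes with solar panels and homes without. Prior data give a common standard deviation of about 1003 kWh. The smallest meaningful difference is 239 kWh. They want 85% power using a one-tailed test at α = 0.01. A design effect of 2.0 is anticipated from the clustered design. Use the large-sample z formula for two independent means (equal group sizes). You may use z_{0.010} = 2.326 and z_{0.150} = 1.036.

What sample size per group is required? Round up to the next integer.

n = 797 per group

n = (z_α + z_β)² · (σ₁² + σ₂²) / δ²
  = (2.326 + 1.036)² · (2·1003² = 2012018) / 239²
  = 11.3030 · 2012018 / 57121
  = 398.14
Design effect: 2.0 × 398.14 = 796.27.
Round up → n = 797 per group.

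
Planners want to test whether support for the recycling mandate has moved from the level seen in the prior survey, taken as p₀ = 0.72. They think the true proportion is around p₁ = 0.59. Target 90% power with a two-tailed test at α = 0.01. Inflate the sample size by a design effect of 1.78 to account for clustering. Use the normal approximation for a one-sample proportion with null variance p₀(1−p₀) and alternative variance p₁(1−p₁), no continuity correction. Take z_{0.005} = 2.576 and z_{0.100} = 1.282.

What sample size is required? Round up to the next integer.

n = [z_{α/2}·√(p₀q₀) + z_β·√(p₁q₁)]² / (p₁ − p₀)²
  = [2.576·√(0.72·0.28) + 1.282·√(0.59·0.41)]² / (-0.13)²
  = [2.576·0.4490 + 1.282·0.4918]² / 0.0169
  = [1.7872]² / 0.0169
  = 188.99
Design effect: 1.78 × 188.99 = 336.40.
Round up → n = 337.

n = 337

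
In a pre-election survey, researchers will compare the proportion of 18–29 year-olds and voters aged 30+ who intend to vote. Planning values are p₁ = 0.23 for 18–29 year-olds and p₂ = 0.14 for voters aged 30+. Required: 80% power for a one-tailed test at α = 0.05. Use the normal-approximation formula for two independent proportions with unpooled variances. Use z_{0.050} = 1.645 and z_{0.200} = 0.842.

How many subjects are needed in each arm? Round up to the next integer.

n = (z_α + z_β)² · [p₁(1−p₁) + p₂(1−p₂)] / (p₁ − p₂)²
  = (1.645 + 0.842)² · (0.23·0.77 + 0.14·0.86) / (0.09)²
  = (2.487)² · (0.1771 + 0.1204) / 0.0081
  = 6.1852 · 0.2975 / 0.0081
  = 227.17
Round up → n = 228 per group.

n = 228 per group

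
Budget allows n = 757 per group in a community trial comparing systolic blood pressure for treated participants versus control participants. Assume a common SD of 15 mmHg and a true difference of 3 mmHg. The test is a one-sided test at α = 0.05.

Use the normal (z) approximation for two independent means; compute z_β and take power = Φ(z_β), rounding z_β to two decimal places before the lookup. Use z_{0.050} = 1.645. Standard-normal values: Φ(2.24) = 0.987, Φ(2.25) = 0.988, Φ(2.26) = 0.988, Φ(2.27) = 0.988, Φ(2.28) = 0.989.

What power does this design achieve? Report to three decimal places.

Power ≈ 0.988

z_β = δ·√(n/(σ₁²+σ₂²)) − z_α
    = 3 · √(757/450) − 1.645
    = 3 · 1.29701 − 1.645
    = 3.8910 − 1.645 = 2.2460 → 2.25
Power = Φ(2.25) = 0.988.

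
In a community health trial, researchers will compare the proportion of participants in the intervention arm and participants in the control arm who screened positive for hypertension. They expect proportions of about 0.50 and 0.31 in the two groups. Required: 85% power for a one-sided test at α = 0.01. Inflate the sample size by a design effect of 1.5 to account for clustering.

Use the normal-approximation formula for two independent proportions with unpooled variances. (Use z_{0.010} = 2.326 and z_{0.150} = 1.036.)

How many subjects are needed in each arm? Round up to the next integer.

n = (z_α + z_β)² · [p₁(1−p₁) + p₂(1−p₂)] / (p₁ − p₂)²
  = (2.326 + 1.036)² · (0.50·0.50 + 0.31·0.69) / (0.19)²
  = (3.362)² · (0.2500 + 0.2139) / 0.0361
  = 11.3030 · 0.4639 / 0.0361
  = 145.25
Design effect: 1.5 × 145.25 = 217.87.
Round up → n = 218 per group.

n = 218 per group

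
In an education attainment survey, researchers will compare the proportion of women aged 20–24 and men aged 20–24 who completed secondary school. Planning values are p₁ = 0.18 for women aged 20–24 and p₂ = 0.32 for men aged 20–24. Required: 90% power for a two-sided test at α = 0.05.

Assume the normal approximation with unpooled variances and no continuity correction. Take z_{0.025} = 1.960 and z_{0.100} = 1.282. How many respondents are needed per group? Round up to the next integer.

n = 196 per group

n = (z_{α/2} + z_β)² · [p₁(1−p₁) + p₂(1−p₂)] / (p₁ − p₂)²
  = (1.960 + 1.282)² · (0.18·0.82 + 0.32·0.68) / (-0.14)²
  = (3.242)² · (0.1476 + 0.2176) / 0.0196
  = 10.5106 · 0.3652 / 0.0196
  = 195.84
Round up → n = 196 per group.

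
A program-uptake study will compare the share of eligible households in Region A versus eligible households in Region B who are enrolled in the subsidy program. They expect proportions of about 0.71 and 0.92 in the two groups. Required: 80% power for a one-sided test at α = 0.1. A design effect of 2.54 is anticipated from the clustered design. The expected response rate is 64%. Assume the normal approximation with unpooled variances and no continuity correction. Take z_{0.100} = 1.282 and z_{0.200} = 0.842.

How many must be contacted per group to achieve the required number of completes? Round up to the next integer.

n = (z_α + z_β)² · [p₁(1−p₁) + p₂(1−p₂)] / (p₁ − p₂)²
  = (1.282 + 0.842)² · (0.71·0.29 + 0.92·0.08) / (-0.21)²
  = (2.124)² · (0.2059 + 0.0736) / 0.0441
  = 4.5114 · 0.2795 / 0.0441
  = 28.59
Design effect: 2.54 × 28.59 = 72.62.
Adjust for 64% response: 72.62 / 0.64 = 113.48.
Round up → n = 114 per group.

n = 114 per group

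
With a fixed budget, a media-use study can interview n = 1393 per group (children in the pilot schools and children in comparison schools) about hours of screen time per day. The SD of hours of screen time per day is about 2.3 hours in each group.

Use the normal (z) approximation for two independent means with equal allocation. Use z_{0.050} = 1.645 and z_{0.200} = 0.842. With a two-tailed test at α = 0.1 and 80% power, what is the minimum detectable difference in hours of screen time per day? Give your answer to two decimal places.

δ = (z_{α/2} + z_β) · √((σ₁²+σ₂²)/n)
  = (1.645 + 0.842) · √(10.58/1393)
  = 2.487 · √0.0076
  = 2.487 · 0.0871
  = 0.2167

Minimum detectable difference ≈ 0.22 hours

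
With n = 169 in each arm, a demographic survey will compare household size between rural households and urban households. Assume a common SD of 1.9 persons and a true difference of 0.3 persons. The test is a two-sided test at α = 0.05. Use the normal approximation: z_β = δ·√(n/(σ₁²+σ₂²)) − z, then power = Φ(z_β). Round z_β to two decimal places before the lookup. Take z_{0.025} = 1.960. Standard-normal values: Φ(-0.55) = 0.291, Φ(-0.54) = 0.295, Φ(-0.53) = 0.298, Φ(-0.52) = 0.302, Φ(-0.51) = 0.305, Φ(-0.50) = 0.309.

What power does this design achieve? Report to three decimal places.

Power ≈ 0.305

z_β = δ·√(n/(σ₁²+σ₂²)) − z_{α/2}
    = 0.3 · √(169/7.22) − 1.960
    = 0.3 · 4.83810 − 1.960
    = 1.4514 − 1.960 = -0.5086 → -0.51
Power = Φ(-0.51) = 0.305.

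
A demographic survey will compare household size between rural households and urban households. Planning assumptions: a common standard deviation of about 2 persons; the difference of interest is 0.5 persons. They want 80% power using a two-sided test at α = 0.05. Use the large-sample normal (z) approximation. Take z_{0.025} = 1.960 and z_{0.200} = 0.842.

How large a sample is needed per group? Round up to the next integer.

n = 252 per group

n = (z_{α/2} + z_β)² · (σ₁² + σ₂²) / δ²
  = (1.960 + 0.842)² · (2·2² = 8) / 0.5²
  = 7.8512 · 8 / 0.25
  = 251.24
Round up → n = 252 per group.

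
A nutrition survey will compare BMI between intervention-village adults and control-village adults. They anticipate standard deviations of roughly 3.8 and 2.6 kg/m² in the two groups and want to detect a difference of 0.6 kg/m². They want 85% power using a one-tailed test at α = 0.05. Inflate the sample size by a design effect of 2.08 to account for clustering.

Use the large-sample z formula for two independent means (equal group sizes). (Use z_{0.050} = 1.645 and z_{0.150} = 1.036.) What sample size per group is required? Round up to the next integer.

n = 881 per group

n = (z_α + z_β)² · (σ₁² + σ₂²) / δ²
  = (1.645 + 1.036)² · (3.8² + 2.6² = 21.2) / 0.6²
  = 7.1878 · 21.2 / 0.36
  = 423.28
Design effect: 2.08 × 423.28 = 880.42.
Round up → n = 881 per group.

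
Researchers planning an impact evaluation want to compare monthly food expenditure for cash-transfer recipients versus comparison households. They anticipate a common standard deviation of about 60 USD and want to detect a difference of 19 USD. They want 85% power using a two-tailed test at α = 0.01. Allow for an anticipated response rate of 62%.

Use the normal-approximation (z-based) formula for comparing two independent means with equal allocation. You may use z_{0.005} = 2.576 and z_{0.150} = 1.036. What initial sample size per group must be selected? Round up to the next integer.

n = 420 per group

n = (z_{α/2} + z_β)² · (σ₁² + σ₂²) / δ²
  = (2.576 + 1.036)² · (2·60² = 7200) / 19²
  = 13.0465 · 7200 / 361
  = 260.21
Adjust for 62% response: 260.21 / 0.62 = 419.69.
Round up → n = 420 per group.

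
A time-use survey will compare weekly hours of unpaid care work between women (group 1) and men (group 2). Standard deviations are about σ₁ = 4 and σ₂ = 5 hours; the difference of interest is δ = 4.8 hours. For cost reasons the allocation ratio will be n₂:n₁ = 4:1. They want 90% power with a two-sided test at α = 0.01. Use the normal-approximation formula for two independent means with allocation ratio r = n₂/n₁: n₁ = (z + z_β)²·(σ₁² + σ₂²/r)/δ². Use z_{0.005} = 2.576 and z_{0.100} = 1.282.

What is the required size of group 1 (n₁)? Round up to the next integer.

n₁ = 15

n₁ = (z_{α/2} + z_β)² · (σ₁² + σ₂²/r) / δ²
   = (2.576 + 1.282)² · (4² + 5²/4) / 4.8²
   = 14.8842 · (16 + 6.25) / 23.04
   = 14.8842 · 22.25 / 23.04
   = 14.37
Round up → n₁ = 15; n₂ = r·n₁ = 4 × 15 = 60.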